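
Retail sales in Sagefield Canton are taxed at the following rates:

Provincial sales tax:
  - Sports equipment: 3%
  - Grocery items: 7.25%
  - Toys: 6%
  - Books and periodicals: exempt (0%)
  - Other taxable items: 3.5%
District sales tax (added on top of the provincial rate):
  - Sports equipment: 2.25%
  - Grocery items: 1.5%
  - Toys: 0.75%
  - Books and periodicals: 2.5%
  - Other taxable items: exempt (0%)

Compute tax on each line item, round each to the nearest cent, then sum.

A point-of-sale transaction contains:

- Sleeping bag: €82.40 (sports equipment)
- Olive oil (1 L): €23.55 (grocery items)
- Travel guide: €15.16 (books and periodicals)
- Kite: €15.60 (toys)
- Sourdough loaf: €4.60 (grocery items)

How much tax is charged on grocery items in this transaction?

€2.46

Olive oil (1 L) €23.55: grocery items → 7.25% + 1.5% district = 8.75% → €2.06
Sourdough loaf €4.60: grocery items → 7.25% + 1.5% district = 8.75% → €0.40
Tax on grocery items = €2.06 + €0.40 = €2.46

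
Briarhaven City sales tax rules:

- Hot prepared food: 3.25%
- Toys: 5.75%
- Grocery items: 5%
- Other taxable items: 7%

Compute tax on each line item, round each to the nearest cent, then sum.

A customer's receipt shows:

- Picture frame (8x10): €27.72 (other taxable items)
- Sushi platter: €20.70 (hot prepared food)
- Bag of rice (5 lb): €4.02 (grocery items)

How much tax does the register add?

Picture frame (8x10) €27.72: other taxable items → 7% → €1.94
Sushi platter €20.70: hot prepared food → 3.25% → €0.67
Bag of rice (5 lb) €4.02: grocery items → 5% → €0.20
Total tax = €1.94 + €0.67 + €0.20 = €2.81

€2.81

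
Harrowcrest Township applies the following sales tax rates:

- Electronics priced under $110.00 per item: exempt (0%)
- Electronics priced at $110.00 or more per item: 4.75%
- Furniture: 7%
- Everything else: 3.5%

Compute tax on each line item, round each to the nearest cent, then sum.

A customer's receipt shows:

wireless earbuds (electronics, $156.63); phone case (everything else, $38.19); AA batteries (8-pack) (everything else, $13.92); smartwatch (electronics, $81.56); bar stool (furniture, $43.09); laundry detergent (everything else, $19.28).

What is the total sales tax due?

$12.96

Wireless earbuds $156.63: electronics, $110.00 or more → 4.75% → $7.44
Phone case $38.19: everything else → 3.5% → $1.34
AA batteries (8-pack) $13.92: everything else → 3.5% → $0.49
Smartwatch $81.56: electronics, under $110.00 → 0% → $0.00
Bar stool $43.09: furniture → 7% → $3.02
Laundry detergent $19.28: everything else → 3.5% → $0.67
Total tax = $7.44 + $1.34 + $0.49 + $3.02 + $0.67 = $12.96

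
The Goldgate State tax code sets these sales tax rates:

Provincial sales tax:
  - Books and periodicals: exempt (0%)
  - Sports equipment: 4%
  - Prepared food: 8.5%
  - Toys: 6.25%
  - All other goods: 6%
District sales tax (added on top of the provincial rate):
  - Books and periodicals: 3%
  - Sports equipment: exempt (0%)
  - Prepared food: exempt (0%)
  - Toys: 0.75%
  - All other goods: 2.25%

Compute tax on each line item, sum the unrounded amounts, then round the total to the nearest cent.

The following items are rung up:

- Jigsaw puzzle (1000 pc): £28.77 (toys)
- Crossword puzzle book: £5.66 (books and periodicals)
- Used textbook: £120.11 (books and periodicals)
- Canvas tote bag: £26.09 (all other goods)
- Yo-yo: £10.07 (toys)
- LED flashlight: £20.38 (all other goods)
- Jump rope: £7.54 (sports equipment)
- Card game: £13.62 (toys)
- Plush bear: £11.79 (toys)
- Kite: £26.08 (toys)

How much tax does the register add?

£14.23

Jigsaw puzzle (1000 pc) £28.77: toys → 6.25% + 0.75% district = 7% → £2.0139
Crossword puzzle book £5.66: books and periodicals → 0% + 3% district = 3% → £0.1698
Used textbook £120.11: books and periodicals → 0% + 3% district = 3% → £3.6033
Canvas tote bag £26.09: all other goods → 6% + 2.25% district = 8.25% → £2.152425
Yo-yo £10.07: toys → 6.25% + 0.75% district = 7% → £0.7049
LED flashlight £20.38: all other goods → 6% + 2.25% district = 8.25% → £1.68135
Jump rope £7.54: sports equipment → 4% + 0% district = 4% → £0.3016
Card game £13.62: toys → 6.25% + 0.75% district = 7% → £0.9534
Plush bear £11.79: toys → 6.25% + 0.75% district = 7% → £0.8253
Kite £26.08: toys → 6.25% + 0.75% district = 7% → £1.8256
Unrounded tax sum = £14.231575 → £14.23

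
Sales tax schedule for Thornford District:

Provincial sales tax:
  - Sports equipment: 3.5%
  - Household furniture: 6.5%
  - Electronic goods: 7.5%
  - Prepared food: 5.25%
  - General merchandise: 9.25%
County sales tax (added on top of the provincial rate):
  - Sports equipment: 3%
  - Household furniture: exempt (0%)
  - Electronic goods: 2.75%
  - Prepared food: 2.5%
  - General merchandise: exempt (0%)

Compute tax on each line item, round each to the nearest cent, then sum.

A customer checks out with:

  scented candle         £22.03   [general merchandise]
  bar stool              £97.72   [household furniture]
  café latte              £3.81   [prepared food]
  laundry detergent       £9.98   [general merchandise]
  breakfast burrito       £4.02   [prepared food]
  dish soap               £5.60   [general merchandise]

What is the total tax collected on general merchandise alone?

Scented candle £22.03: general merchandise → 9.25% + 0% county = 9.25% → £2.04
Laundry detergent £9.98: general merchandise → 9.25% + 0% county = 9.25% → £0.92
Dish soap £5.60: general merchandise → 9.25% + 0% county = 9.25% → £0.52
Tax on general merchandise = £2.04 + £0.92 + £0.52 = £3.48

£3.48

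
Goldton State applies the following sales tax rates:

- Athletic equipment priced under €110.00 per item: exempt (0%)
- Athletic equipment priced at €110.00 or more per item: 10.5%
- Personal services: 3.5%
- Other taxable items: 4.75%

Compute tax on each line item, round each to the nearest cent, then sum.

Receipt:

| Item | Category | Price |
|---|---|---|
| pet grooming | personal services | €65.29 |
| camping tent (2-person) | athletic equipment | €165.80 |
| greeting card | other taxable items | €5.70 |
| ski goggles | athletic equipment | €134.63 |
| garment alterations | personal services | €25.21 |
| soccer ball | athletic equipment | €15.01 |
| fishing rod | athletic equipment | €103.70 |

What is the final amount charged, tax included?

€550.33

Pet grooming €65.29: personal services → 3.5% → €2.29
Camping tent (2-person) €165.80: athletic equipment, €110.00 or more → 10.5% → €17.41
Greeting card €5.70: other taxable items → 4.75% → €0.27
Ski goggles €134.63: athletic equipment, €110.00 or more → 10.5% → €14.14
Garment alterations €25.21: personal services → 3.5% → €0.88
Soccer ball €15.01: athletic equipment, under €110.00 → 0% → €0.00
Fishing rod €103.70: athletic equipment, under €110.00 → 0% → €0.00
Subtotal = €515.34; tax = €34.99; total due = €550.33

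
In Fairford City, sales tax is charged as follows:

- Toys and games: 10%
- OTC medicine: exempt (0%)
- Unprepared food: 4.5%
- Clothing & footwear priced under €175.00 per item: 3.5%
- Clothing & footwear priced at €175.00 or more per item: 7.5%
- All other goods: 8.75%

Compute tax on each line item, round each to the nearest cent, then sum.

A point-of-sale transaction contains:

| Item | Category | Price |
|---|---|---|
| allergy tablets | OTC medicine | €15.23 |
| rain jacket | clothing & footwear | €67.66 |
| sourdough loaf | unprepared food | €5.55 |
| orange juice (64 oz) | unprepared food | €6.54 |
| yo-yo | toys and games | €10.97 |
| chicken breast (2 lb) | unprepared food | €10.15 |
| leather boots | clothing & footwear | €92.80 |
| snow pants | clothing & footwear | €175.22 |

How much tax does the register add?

€20.86

Allergy tablets €15.23: OTC medicine → 0% → €0.00
Rain jacket €67.66: clothing & footwear, under €175.00 → 3.5% → €2.37
Sourdough loaf €5.55: unprepared food → 4.5% → €0.25
Orange juice (64 oz) €6.54: unprepared food → 4.5% → €0.29
Yo-yo €10.97: toys and games → 10% → €1.10
Chicken breast (2 lb) €10.15: unprepared food → 4.5% → €0.46
Leather boots €92.80: clothing & footwear, under €175.00 → 3.5% → €3.25
Snow pants €175.22: clothing & footwear, €175.00 or more → 7.5% → €13.14
Total tax = €2.37 + €0.25 + €0.29 + €1.10 + €0.46 + €3.25 + €13.14 = €20.86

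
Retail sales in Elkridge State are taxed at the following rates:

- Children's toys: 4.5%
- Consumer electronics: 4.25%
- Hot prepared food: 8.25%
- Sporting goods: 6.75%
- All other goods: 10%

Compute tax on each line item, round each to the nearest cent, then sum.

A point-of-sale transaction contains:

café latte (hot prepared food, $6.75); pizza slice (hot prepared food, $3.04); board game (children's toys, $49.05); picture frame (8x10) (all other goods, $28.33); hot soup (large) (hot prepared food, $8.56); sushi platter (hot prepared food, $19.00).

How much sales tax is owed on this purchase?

Café latte $6.75: hot prepared food → 8.25% → $0.56
Pizza slice $3.04: hot prepared food → 8.25% → $0.25
Board game $49.05: children's toys → 4.5% → $2.21
Picture frame (8x10) $28.33: all other goods → 10% → $2.83
Hot soup (large) $8.56: hot prepared food → 8.25% → $0.71
Sushi platter $19.00: hot prepared food → 8.25% → $1.57
Total tax = $0.56 + $0.25 + $2.21 + $2.83 + $0.71 + $1.57 = $8.13

$8.13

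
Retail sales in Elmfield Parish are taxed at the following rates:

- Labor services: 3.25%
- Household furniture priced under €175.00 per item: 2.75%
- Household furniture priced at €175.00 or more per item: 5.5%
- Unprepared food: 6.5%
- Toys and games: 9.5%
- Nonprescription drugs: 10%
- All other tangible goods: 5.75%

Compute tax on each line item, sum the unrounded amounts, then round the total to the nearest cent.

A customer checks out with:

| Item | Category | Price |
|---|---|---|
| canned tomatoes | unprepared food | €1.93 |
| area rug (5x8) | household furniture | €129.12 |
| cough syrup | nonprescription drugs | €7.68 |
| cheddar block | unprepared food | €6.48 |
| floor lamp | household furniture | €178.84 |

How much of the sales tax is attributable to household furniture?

Area rug (5x8) €129.12: household furniture, under €175.00 → 2.75% → €3.5508
Floor lamp €178.84: household furniture, €175.00 or more → 5.5% → €9.8362
Tax on household furniture: unrounded sum = €13.387 → €13.39

€13.39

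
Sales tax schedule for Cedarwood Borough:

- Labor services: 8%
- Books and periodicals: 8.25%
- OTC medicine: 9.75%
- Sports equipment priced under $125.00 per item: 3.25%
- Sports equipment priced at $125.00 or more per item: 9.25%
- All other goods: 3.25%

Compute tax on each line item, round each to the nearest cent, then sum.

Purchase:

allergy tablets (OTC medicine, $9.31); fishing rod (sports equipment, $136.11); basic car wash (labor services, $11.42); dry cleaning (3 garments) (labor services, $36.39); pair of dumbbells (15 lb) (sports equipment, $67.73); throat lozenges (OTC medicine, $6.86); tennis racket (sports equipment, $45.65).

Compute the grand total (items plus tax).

$335.14

Allergy tablets $9.31: OTC medicine → 9.75% → $0.91
Fishing rod $136.11: sports equipment, $125.00 or more → 9.25% → $12.59
Basic car wash $11.42: labor services → 8% → $0.91
Dry cleaning (3 garments) $36.39: labor services → 8% → $2.91
Pair of dumbbells (15 lb) $67.73: sports equipment, under $125.00 → 3.25% → $2.20
Throat lozenges $6.86: OTC medicine → 9.75% → $0.67
Tennis racket $45.65: sports equipment, under $125.00 → 3.25% → $1.48
Subtotal = $313.47; tax = $21.67; total due = $335.14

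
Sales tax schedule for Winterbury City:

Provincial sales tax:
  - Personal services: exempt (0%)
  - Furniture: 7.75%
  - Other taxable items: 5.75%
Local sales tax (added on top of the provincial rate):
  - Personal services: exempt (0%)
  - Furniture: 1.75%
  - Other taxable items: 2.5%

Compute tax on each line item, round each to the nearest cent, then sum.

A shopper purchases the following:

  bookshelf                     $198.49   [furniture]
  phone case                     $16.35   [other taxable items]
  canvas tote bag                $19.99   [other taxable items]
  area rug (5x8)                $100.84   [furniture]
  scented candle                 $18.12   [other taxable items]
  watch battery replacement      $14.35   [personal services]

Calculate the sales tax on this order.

Bookshelf $198.49: furniture → 7.75% + 1.75% local = 9.5% → $18.86
Phone case $16.35: other taxable items → 5.75% + 2.5% local = 8.25% → $1.35
Canvas tote bag $19.99: other taxable items → 5.75% + 2.5% local = 8.25% → $1.65
Area rug (5x8) $100.84: furniture → 7.75% + 1.75% local = 9.5% → $9.58
Scented candle $18.12: other taxable items → 5.75% + 2.5% local = 8.25% → $1.49
Watch battery replacement $14.35: personal services → 0% + 0% local = 0% → $0.00
Total tax = $18.86 + $1.35 + $1.65 + $9.58 + $1.49 = $32.93

$32.93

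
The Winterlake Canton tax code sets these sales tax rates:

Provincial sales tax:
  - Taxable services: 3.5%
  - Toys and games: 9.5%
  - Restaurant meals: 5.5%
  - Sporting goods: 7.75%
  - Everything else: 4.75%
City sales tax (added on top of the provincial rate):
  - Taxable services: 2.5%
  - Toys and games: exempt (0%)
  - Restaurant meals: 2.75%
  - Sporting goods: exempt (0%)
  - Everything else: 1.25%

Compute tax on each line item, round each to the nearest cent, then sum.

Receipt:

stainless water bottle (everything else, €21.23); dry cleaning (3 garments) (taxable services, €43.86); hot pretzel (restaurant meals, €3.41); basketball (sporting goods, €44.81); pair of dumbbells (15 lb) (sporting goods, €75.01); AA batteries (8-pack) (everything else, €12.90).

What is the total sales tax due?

Stainless water bottle €21.23: everything else → 4.75% + 1.25% city = 6% → €1.27
Dry cleaning (3 garments) €43.86: taxable services → 3.5% + 2.5% city = 6% → €2.63
Hot pretzel €3.41: restaurant meals → 5.5% + 2.75% city = 8.25% → €0.28
Basketball €44.81: sporting goods → 7.75% + 0% city = 7.75% → €3.47
Pair of dumbbells (15 lb) €75.01: sporting goods → 7.75% + 0% city = 7.75% → €5.81
AA batteries (8-pack) €12.90: everything else → 4.75% + 1.25% city = 6% → €0.77
Total tax = €1.27 + €2.63 + €0.28 + €3.47 + €5.81 + €0.77 = €14.23

€14.23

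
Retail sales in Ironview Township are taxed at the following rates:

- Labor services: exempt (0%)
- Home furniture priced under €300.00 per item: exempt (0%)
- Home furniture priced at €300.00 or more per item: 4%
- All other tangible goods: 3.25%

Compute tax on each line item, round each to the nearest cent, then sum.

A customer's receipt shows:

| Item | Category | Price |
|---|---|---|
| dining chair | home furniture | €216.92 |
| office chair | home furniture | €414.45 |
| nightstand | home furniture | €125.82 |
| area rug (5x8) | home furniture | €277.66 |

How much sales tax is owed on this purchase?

Dining chair €216.92: home furniture, under €300.00 → 0% → €0.00
Office chair €414.45: home furniture, €300.00 or more → 4% → €16.58
Nightstand €125.82: home furniture, under €300.00 → 0% → €0.00
Area rug (5x8) €277.66: home furniture, under €300.00 → 0% → €0.00
Total tax = €16.58

€16.58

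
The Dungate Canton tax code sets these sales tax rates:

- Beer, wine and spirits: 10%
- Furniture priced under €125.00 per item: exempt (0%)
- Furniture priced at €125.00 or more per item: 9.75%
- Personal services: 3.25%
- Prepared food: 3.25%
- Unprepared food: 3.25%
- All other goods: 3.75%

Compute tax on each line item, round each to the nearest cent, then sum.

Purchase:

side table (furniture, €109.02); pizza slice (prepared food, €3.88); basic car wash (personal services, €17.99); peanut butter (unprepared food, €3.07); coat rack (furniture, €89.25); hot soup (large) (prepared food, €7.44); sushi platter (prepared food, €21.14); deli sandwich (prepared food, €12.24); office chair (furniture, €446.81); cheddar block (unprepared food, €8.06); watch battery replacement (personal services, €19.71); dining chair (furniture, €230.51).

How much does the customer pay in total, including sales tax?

Side table €109.02: furniture, under €125.00 → 0% → €0.00
Pizza slice €3.88: prepared food → 3.25% → €0.13
Basic car wash €17.99: personal services → 3.25% → €0.58
Peanut butter €3.07: unprepared food → 3.25% → €0.10
Coat rack €89.25: furniture, under €125.00 → 0% → €0.00
Hot soup (large) €7.44: prepared food → 3.25% → €0.24
Sushi platter €21.14: prepared food → 3.25% → €0.69
Deli sandwich €12.24: prepared food → 3.25% → €0.40
Office chair €446.81: furniture, €125.00 or more → 9.75% → €43.56
Cheddar block €8.06: unprepared food → 3.25% → €0.26
Watch battery replacement €19.71: personal services → 3.25% → €0.64
Dining chair €230.51: furniture, €125.00 or more → 9.75% → €22.47
Subtotal = €969.12; tax = €69.07; total due = €1038.19

€1038.19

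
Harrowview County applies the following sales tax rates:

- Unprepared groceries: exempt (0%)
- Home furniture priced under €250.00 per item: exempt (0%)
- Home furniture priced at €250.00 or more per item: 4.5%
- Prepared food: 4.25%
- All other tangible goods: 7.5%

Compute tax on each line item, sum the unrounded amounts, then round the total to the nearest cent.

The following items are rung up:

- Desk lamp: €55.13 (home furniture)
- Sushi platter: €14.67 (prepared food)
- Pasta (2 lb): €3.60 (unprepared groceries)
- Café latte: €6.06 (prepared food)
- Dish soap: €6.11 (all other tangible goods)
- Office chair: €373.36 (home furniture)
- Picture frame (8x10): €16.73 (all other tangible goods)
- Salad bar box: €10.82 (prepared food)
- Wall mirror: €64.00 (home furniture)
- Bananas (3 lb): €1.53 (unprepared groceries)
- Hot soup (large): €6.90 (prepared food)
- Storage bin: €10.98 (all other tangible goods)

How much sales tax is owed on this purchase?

Desk lamp €55.13: home furniture, under €250.00 → 0% → €0.00
Sushi platter €14.67: prepared food → 4.25% → €0.623475
Pasta (2 lb) €3.60: unprepared groceries → 0% → €0.00
Café latte €6.06: prepared food → 4.25% → €0.25755
Dish soap €6.11: all other tangible goods → 7.5% → €0.45825
Office chair €373.36: home furniture, €250.00 or more → 4.5% → €16.8012
Picture frame (8x10) €16.73: all other tangible goods → 7.5% → €1.25475
Salad bar box €10.82: prepared food → 4.25% → €0.45985
Wall mirror €64.00: home furniture, under €250.00 → 0% → €0.00
Bananas (3 lb) €1.53: unprepared groceries → 0% → €0.00
Hot soup (large) €6.90: prepared food → 4.25% → €0.29325
Storage bin €10.98: all other tangible goods → 7.5% → €0.8235
Unrounded tax sum = €20.971825 → €20.97

€20.97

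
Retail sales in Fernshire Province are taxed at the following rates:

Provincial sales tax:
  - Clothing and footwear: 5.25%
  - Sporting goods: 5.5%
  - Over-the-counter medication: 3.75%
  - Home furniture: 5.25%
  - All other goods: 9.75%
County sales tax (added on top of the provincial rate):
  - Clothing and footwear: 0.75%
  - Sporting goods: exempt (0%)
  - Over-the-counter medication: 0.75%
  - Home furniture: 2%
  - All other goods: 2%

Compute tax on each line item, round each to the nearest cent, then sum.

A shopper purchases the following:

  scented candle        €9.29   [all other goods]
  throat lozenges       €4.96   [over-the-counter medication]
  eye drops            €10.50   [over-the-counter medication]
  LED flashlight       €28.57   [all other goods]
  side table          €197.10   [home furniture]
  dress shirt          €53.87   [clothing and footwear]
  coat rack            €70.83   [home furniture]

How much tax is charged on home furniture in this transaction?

Side table €197.10: home furniture → 5.25% + 2% county = 7.25% → €14.29
Coat rack €70.83: home furniture → 5.25% + 2% county = 7.25% → €5.14
Tax on home furniture = €14.29 + €5.14 = €19.43

€19.43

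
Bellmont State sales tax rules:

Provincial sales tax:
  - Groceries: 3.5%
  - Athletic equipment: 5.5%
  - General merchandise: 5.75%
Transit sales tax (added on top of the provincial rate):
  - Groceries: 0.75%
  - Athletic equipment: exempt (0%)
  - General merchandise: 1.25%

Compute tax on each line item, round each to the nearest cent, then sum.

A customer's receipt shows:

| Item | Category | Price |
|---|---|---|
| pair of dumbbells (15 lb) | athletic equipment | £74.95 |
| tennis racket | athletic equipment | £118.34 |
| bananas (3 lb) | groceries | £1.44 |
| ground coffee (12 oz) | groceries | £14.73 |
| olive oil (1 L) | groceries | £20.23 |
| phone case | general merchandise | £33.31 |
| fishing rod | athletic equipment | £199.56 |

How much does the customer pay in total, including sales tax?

£488.05

Pair of dumbbells (15 lb) £74.95: athletic equipment → 5.5% + 0% transit = 5.5% → £4.12
Tennis racket £118.34: athletic equipment → 5.5% + 0% transit = 5.5% → £6.51
Bananas (3 lb) £1.44: groceries → 3.5% + 0.75% transit = 4.25% → £0.06
Ground coffee (12 oz) £14.73: groceries → 3.5% + 0.75% transit = 4.25% → £0.63
Olive oil (1 L) £20.23: groceries → 3.5% + 0.75% transit = 4.25% → £0.86
Phone case £33.31: general merchandise → 5.75% + 1.25% transit = 7% → £2.33
Fishing rod £199.56: athletic equipment → 5.5% + 0% transit = 5.5% → £10.98
Subtotal = £462.56; tax = £25.49; total due = £488.05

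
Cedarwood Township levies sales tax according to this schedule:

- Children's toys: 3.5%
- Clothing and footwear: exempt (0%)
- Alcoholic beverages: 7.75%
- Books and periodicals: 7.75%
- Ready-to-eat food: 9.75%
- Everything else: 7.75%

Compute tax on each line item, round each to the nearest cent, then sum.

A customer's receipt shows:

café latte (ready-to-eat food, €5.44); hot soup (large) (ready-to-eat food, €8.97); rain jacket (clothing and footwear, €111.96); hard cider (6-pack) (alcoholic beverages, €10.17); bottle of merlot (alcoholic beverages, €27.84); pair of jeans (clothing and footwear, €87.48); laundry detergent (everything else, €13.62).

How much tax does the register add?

€5.41

Café latte €5.44: ready-to-eat food → 9.75% → €0.53
Hot soup (large) €8.97: ready-to-eat food → 9.75% → €0.87
Rain jacket €111.96: clothing and footwear → 0% → €0.00
Hard cider (6-pack) €10.17: alcoholic beverages → 7.75% → €0.79
Bottle of merlot €27.84: alcoholic beverages → 7.75% → €2.16
Pair of jeans €87.48: clothing and footwear → 0% → €0.00
Laundry detergent €13.62: everything else → 7.75% → €1.06
Total tax = €0.53 + €0.87 + €0.79 + €2.16 + €1.06 = €5.41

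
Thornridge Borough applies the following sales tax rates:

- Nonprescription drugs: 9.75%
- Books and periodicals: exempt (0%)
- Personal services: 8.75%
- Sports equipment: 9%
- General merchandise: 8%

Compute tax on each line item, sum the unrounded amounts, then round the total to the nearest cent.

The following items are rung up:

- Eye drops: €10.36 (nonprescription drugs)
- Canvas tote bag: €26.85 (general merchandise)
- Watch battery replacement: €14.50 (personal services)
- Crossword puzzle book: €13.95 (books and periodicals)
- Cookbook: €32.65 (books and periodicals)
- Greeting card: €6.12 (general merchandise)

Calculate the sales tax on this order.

Eye drops €10.36: nonprescription drugs → 9.75% → €1.0101
Canvas tote bag €26.85: general merchandise → 8% → €2.148
Watch battery replacement €14.50: personal services → 8.75% → €1.26875
Crossword puzzle book €13.95: books and periodicals → 0% → €0.00
Cookbook €32.65: books and periodicals → 0% → €0.00
Greeting card €6.12: general merchandise → 8% → €0.4896
Unrounded tax sum = €4.91645 → €4.92

€4.92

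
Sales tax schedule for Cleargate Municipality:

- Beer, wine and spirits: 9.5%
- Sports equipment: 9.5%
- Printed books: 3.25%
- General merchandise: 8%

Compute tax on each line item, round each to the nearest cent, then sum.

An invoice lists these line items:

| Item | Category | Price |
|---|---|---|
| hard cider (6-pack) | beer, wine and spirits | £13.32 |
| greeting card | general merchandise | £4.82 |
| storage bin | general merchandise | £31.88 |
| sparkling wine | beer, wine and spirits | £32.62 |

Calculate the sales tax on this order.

£7.31

Hard cider (6-pack) £13.32: beer, wine and spirits → 9.5% → £1.27
Greeting card £4.82: general merchandise → 8% → £0.39
Storage bin £31.88: general merchandise → 8% → £2.55
Sparkling wine £32.62: beer, wine and spirits → 9.5% → £3.10
Total tax = £1.27 + £0.39 + £2.55 + £3.10 = £7.31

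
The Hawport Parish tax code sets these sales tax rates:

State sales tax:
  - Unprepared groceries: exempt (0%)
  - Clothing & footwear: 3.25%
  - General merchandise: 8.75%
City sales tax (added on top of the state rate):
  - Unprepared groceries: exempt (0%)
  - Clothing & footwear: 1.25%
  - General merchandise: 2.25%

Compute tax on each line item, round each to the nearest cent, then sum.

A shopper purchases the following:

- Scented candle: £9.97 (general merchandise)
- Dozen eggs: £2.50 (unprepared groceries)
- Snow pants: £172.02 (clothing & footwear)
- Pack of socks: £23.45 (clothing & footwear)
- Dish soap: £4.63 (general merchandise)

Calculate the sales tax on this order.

Scented candle £9.97: general merchandise → 8.75% + 2.25% city = 11% → £1.10
Dozen eggs £2.50: unprepared groceries → 0% + 0% city = 0% → £0.00
Snow pants £172.02: clothing & footwear → 3.25% + 1.25% city = 4.5% → £7.74
Pack of socks £23.45: clothing & footwear → 3.25% + 1.25% city = 4.5% → £1.06
Dish soap £4.63: general merchandise → 8.75% + 2.25% city = 11% → £0.51
Total tax = £1.10 + £7.74 + £1.06 + £0.51 = £10.41

£10.41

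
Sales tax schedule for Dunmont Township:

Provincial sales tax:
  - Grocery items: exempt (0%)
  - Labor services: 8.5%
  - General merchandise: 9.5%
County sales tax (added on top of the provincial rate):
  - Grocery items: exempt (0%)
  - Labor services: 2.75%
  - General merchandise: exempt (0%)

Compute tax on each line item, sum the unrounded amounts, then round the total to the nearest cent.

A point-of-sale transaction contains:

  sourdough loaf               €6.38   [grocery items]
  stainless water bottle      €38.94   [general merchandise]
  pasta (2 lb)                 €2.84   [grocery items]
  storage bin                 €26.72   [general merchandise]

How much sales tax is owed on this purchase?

Sourdough loaf €6.38: grocery items → 0% + 0% county = 0% → €0.00
Stainless water bottle €38.94: general merchandise → 9.5% + 0% county = 9.5% → €3.6993
Pasta (2 lb) €2.84: grocery items → 0% + 0% county = 0% → €0.00
Storage bin €26.72: general merchandise → 9.5% + 0% county = 9.5% → €2.5384
Unrounded tax sum = €6.2377 → €6.24

€6.24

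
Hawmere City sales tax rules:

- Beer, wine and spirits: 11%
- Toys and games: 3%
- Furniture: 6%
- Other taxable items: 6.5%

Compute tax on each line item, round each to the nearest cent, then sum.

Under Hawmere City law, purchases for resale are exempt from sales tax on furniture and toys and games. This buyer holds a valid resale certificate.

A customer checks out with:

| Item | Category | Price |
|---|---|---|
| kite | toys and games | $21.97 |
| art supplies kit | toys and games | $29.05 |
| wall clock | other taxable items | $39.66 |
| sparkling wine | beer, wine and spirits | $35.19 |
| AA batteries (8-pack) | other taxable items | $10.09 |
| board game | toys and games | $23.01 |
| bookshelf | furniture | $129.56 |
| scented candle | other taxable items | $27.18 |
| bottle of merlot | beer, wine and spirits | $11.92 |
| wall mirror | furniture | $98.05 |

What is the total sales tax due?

$10.19

Kite $21.97: toys and games, buyer-exempt → 0% → $0.00
Art supplies kit $29.05: toys and games, buyer-exempt → 0% → $0.00
Wall clock $39.66: other taxable items → 6.5% → $2.58
Sparkling wine $35.19: beer, wine and spirits → 11% → $3.87
AA batteries (8-pack) $10.09: other taxable items → 6.5% → $0.66
Board game $23.01: toys and games, buyer-exempt → 0% → $0.00
Bookshelf $129.56: furniture, buyer-exempt → 0% → $0.00
Scented candle $27.18: other taxable items → 6.5% → $1.77
Bottle of merlot $11.92: beer, wine and spirits → 11% → $1.31
Wall mirror $98.05: furniture, buyer-exempt → 0% → $0.00
Total tax = $2.58 + $3.87 + $0.66 + $1.77 + $1.31 = $10.19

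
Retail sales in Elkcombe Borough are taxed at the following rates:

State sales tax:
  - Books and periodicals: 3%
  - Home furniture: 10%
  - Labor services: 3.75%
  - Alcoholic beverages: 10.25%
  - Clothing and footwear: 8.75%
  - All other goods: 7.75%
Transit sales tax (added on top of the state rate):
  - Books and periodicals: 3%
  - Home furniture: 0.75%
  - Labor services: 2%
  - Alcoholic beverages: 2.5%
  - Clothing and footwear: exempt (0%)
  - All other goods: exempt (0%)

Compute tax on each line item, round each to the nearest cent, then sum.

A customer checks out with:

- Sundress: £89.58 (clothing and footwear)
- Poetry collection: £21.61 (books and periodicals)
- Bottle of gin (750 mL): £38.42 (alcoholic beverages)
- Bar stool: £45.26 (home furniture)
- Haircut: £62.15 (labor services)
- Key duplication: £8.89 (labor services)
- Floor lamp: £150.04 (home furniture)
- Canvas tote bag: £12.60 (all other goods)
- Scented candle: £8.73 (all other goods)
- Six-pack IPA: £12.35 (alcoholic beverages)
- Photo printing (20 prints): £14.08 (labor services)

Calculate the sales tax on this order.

Sundress £89.58: clothing and footwear → 8.75% + 0% transit = 8.75% → £7.84
Poetry collection £21.61: books and periodicals → 3% + 3% transit = 6% → £1.30
Bottle of gin (750 mL) £38.42: alcoholic beverages → 10.25% + 2.5% transit = 12.75% → £4.90
Bar stool £45.26: home furniture → 10% + 0.75% transit = 10.75% → £4.87
Haircut £62.15: labor services → 3.75% + 2% transit = 5.75% → £3.57
Key duplication £8.89: labor services → 3.75% + 2% transit = 5.75% → £0.51
Floor lamp £150.04: home furniture → 10% + 0.75% transit = 10.75% → £16.13
Canvas tote bag £12.60: all other goods → 7.75% + 0% transit = 7.75% → £0.98
Scented candle £8.73: all other goods → 7.75% + 0% transit = 7.75% → £0.68
Six-pack IPA £12.35: alcoholic beverages → 10.25% + 2.5% transit = 12.75% → £1.57
Photo printing (20 prints) £14.08: labor services → 3.75% + 2% transit = 5.75% → £0.81
Total tax = £7.84 + £1.30 + £4.90 + £4.87 + £3.57 + £0.51 + £16.13 + £0.98 + £0.68 + £1.57 + £0.81 = £43.16

£43.16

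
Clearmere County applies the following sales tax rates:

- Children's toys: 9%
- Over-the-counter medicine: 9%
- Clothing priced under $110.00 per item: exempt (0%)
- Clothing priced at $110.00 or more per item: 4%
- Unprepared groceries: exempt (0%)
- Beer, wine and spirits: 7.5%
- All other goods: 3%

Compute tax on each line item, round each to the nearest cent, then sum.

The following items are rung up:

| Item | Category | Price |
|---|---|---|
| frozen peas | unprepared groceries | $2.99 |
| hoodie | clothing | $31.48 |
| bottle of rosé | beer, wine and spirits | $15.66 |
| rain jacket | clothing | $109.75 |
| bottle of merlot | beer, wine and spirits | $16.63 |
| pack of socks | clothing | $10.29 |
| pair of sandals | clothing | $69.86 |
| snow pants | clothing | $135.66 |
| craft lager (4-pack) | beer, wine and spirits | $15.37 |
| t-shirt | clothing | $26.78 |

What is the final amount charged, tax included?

Frozen peas $2.99: unprepared groceries → 0% → $0.00
Hoodie $31.48: clothing, under $110.00 → 0% → $0.00
Bottle of rosé $15.66: beer, wine and spirits → 7.5% → $1.17
Rain jacket $109.75: clothing, under $110.00 → 0% → $0.00
Bottle of merlot $16.63: beer, wine and spirits → 7.5% → $1.25
Pack of socks $10.29: clothing, under $110.00 → 0% → $0.00
Pair of sandals $69.86: clothing, under $110.00 → 0% → $0.00
Snow pants $135.66: clothing, $110.00 or more → 4% → $5.43
Craft lager (4-pack) $15.37: beer, wine and spirits → 7.5% → $1.15
T-shirt $26.78: clothing, under $110.00 → 0% → $0.00
Subtotal = $434.47; tax = $9.00; total due = $443.47

$443.47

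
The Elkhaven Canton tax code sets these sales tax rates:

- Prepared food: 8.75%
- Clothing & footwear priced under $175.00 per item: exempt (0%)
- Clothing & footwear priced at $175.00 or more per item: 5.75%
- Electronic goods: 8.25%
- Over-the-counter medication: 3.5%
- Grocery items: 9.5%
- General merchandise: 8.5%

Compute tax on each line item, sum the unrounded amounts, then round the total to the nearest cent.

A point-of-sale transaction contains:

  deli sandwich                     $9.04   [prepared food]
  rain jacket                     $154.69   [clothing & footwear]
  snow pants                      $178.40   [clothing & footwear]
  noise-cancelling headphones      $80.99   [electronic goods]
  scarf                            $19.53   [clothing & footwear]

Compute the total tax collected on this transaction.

Deli sandwich $9.04: prepared food → 8.75% → $0.791
Rain jacket $154.69: clothing & footwear, under $175.00 → 0% → $0.00
Snow pants $178.40: clothing & footwear, $175.00 or more → 5.75% → $10.258
Noise-cancelling headphones $80.99: electronic goods → 8.25% → $6.681675
Scarf $19.53: clothing & footwear, under $175.00 → 0% → $0.00
Unrounded tax sum = $17.730675 → $17.73

$17.73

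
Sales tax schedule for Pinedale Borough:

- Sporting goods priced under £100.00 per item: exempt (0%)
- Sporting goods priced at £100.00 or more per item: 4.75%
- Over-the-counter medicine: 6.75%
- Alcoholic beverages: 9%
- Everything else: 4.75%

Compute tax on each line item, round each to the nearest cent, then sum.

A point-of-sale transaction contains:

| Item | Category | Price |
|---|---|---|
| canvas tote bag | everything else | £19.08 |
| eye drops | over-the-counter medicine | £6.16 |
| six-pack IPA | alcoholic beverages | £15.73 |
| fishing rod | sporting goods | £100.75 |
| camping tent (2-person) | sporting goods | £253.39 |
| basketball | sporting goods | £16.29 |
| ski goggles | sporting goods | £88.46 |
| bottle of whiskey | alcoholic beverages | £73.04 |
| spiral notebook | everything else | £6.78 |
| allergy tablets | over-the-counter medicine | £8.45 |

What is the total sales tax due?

£27.04

Canvas tote bag £19.08: everything else → 4.75% → £0.91
Eye drops £6.16: over-the-counter medicine → 6.75% → £0.42
Six-pack IPA £15.73: alcoholic beverages → 9% → £1.42
Fishing rod £100.75: sporting goods, £100.00 or more → 4.75% → £4.79
Camping tent (2-person) £253.39: sporting goods, £100.00 or more → 4.75% → £12.04
Basketball £16.29: sporting goods, under £100.00 → 0% → £0.00
Ski goggles £88.46: sporting goods, under £100.00 → 0% → £0.00
Bottle of whiskey £73.04: alcoholic beverages → 9% → £6.57
Spiral notebook £6.78: everything else → 4.75% → £0.32
Allergy tablets £8.45: over-the-counter medicine → 6.75% → £0.57
Total tax = £0.91 + £0.42 + £1.42 + £4.79 + £12.04 + £6.57 + £0.32 + £0.57 = £27.04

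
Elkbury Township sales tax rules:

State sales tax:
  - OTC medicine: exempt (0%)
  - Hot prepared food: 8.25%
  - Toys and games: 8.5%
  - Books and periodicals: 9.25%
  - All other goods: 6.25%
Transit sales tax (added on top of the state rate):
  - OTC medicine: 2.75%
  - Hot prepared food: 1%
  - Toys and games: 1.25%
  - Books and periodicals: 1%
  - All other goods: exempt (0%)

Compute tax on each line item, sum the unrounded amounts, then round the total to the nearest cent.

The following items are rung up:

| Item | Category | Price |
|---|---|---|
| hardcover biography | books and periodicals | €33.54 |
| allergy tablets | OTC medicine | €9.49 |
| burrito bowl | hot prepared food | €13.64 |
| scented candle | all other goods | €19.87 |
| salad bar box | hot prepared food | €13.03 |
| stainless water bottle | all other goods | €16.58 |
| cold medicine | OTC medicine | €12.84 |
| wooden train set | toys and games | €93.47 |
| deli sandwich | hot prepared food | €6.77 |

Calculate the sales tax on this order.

€18.54

Hardcover biography €33.54: books and periodicals → 9.25% + 1% transit = 10.25% → €3.43785
Allergy tablets €9.49: OTC medicine → 0% + 2.75% transit = 2.75% → €0.260975
Burrito bowl €13.64: hot prepared food → 8.25% + 1% transit = 9.25% → €1.2617
Scented candle €19.87: all other goods → 6.25% + 0% transit = 6.25% → €1.241875
Salad bar box €13.03: hot prepared food → 8.25% + 1% transit = 9.25% → €1.205275
Stainless water bottle €16.58: all other goods → 6.25% + 0% transit = 6.25% → €1.03625
Cold medicine €12.84: OTC medicine → 0% + 2.75% transit = 2.75% → €0.3531
Wooden train set €93.47: toys and games → 8.5% + 1.25% transit = 9.75% → €9.113325
Deli sandwich €6.77: hot prepared food → 8.25% + 1% transit = 9.25% → €0.626225
Unrounded tax sum = €18.536575 → €18.54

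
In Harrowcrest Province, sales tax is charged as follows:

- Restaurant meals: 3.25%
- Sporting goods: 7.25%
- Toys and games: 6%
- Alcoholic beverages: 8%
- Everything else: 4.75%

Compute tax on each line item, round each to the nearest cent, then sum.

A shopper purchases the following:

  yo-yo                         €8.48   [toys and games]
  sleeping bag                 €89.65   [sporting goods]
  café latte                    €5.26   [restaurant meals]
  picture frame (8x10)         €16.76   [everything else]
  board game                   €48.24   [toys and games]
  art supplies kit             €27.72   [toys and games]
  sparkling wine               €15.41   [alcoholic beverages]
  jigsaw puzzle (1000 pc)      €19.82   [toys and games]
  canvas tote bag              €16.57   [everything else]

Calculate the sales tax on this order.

Yo-yo €8.48: toys and games → 6% → €0.51
Sleeping bag €89.65: sporting goods → 7.25% → €6.50
Café latte €5.26: restaurant meals → 3.25% → €0.17
Picture frame (8x10) €16.76: everything else → 4.75% → €0.80
Board game €48.24: toys and games → 6% → €2.89
Art supplies kit €27.72: toys and games → 6% → €1.66
Sparkling wine €15.41: alcoholic beverages → 8% → €1.23
Jigsaw puzzle (1000 pc) €19.82: toys and games → 6% → €1.19
Canvas tote bag €16.57: everything else → 4.75% → €0.79
Total tax = €0.51 + €6.50 + €0.17 + €0.80 + €2.89 + €1.66 + €1.23 + €1.19 + €0.79 = €15.74

€15.74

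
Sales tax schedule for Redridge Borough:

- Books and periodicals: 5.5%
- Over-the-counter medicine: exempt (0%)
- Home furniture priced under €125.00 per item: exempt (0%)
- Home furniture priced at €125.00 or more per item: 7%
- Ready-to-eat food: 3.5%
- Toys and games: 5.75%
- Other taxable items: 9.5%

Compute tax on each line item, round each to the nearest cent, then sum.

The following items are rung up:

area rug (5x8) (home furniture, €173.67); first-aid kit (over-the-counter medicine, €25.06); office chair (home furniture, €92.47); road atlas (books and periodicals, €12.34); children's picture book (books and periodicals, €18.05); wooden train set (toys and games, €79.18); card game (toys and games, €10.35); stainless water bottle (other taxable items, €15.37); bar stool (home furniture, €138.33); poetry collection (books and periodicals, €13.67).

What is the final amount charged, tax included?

Area rug (5x8) €173.67: home furniture, €125.00 or more → 7% → €12.16
First-aid kit €25.06: over-the-counter medicine → 0% → €0.00
Office chair €92.47: home furniture, under €125.00 → 0% → €0.00
Road atlas €12.34: books and periodicals → 5.5% → €0.68
Children's picture book €18.05: books and periodicals → 5.5% → €0.99
Wooden train set €79.18: toys and games → 5.75% → €4.55
Card game €10.35: toys and games → 5.75% → €0.60
Stainless water bottle €15.37: other taxable items → 9.5% → €1.46
Bar stool €138.33: home furniture, €125.00 or more → 7% → €9.68
Poetry collection €13.67: books and periodicals → 5.5% → €0.75
Subtotal = €578.49; tax = €30.87; total due = €609.36

€609.36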